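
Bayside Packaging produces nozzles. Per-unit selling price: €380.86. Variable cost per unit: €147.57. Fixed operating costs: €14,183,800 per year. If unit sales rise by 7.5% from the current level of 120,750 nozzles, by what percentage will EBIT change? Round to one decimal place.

+15.1%

At 120,750 units, contribution = 120,750 × €233.29 = €28,169,767.50.
EBIT = €28,169,767.50 − €14,183,800 = €13,985,967.50.
Degree of operating leverage = €28,169,767.50 / €13,985,967.50 = 2.0141.
So EBIT moves 2.0141 × (+7.5%) = +15.1%.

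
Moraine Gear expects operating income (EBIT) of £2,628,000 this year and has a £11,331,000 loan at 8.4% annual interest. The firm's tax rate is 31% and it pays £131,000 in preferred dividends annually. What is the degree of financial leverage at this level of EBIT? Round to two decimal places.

Annual interest charges come to £951,804.00.
Pre-tax preferred-dividend burden = £131,000 ÷ (1 − 0.31) = £189,855.07.
DFL = EBIT ÷ [EBIT − I − D_p/(1−t)] = £2,628,000 ÷ [£2,628,000 − £951,804.00 − £189,855.07] = £2,628,000 ÷ £1,486,340.93 = 1.7681.

1.77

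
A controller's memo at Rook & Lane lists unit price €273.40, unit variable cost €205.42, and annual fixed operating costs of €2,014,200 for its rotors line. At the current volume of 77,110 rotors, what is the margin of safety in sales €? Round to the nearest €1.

Each unit contributes €273.40 − €205.42 = €67.98. Break-even units = €2,014,200 ÷ €67.98 = 29,629.30; break-even revenue = 29,629.30 × €273.40 = €8,100,651.37.
Actual sales revenue = 77,110 × €273.40 = €21,081,874.00.
Margin of safety = €21,081,874.00 − €8,100,651.37 = €12,981,223.

€12,981,223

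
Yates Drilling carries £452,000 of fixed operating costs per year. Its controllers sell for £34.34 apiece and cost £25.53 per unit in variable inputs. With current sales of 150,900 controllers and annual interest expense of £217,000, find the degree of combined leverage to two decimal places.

Total contribution margin = 150,900 × £8.81 = £1,329,429.00.
EBIT = £1,329,429.00 − £452,000 = £877,429.00. Interest = £217,000.00.
DOL = £1,329,429.00 ÷ £877,429.00 = 1.5151; DFL = £877,429.00 ÷ £660,429.00 = 1.3286.
Combined leverage = 1.5151 × 1.3286 = 2.0130.

2.01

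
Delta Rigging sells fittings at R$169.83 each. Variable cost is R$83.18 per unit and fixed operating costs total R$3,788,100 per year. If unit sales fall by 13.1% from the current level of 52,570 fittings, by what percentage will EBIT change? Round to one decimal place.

-77.8%

Contribution at this volume is 52,570 × R$86.65 = R$4,555,190.50.
EBIT = R$4,555,190.50 − R$3,788,100 = R$767,090.50.
So DOL = total CM / EBIT = R$4,555,190.50 / R$767,090.50 = 5.9383.
%ΔEBIT = DOL × %ΔSales = 5.9383 × -13.1% = -77.8%.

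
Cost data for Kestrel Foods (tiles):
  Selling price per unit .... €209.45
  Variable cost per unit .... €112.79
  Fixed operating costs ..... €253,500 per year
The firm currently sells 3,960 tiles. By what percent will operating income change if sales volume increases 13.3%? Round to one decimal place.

At 3,960 units, contribution = 3,960 × €96.66 = €382,773.60.
Operating income = contribution − fixed costs = €382,773.60 − €253,500 = €129,273.60.
So DOL = total CM / EBIT = €382,773.60 / €129,273.60 = 2.9610.
%ΔEBIT = DOL × %ΔSales = 2.9610 × +13.3% = +39.4%.

+39.4%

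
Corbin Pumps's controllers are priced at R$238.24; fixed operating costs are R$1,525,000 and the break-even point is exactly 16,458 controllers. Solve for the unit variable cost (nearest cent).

At break-even, FC = Q × (P − VC), so P − VC = R$1,525,000 ÷ 16,458 = R$92.6601.
Hence VC = price − CM = R$238.24 − R$92.6601 = R$145.58.

R$145.58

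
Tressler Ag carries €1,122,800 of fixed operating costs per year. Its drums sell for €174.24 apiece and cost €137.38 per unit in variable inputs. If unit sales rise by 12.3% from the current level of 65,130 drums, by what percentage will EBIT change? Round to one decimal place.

+23.1%

Total contribution margin = 65,130 × €36.86 = €2,400,691.80.
Subtracting fixed costs: EBIT = €2,400,691.80 − €1,122,800 = €1,277,891.80.
So DOL = total CM / EBIT = €2,400,691.80 / €1,277,891.80 = 1.8786.
So EBIT moves 1.8786 × (+12.3%) = +23.1%.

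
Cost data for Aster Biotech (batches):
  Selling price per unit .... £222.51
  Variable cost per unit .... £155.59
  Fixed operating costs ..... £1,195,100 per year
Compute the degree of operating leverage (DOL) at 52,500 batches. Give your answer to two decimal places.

Total contribution margin = 52,500 × £66.92 = £3,513,300.00.
EBIT = £3,513,300.00 − £1,195,100 = £2,318,200.00.
So DOL = total CM / EBIT = £3,513,300.00 / £2,318,200.00 = 1.5155.

1.52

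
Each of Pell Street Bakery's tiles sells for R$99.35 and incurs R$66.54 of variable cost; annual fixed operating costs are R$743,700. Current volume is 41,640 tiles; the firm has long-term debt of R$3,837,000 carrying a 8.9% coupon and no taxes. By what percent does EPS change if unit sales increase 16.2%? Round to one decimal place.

Total contribution margin = 41,640 × R$32.81 = R$1,366,208.40.
EBIT = R$1,366,208.40 − R$743,700 = R$622,508.40.
After interest of R$341,493.00, pre-tax earnings = R$281,015.40.
Degree of combined leverage = contribution ÷ (EBIT − I) = R$1,366,208.40 ÷ R$281,015.40 = 4.8617.
EPS therefore changes by 4.8617 × (+16.2%) = +78.8%.

+78.8%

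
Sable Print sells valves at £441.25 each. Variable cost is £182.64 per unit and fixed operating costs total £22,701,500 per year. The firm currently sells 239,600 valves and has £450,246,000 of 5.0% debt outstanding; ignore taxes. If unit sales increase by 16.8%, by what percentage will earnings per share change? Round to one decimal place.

Contribution at this volume is 239,600 × £258.61 = £61,962,956.00.
EBIT = £61,962,956.00 − £22,701,500 = £39,261,456.00.
Interest = £22,512,300.00, so EBIT − I = £16,749,156.00.
DCL = total CM / (EBIT − I) = £61,962,956.00 / £16,749,156.00 = 3.6995.
EPS therefore changes by 3.6995 × (+16.8%) = +62.2%.

+62.2%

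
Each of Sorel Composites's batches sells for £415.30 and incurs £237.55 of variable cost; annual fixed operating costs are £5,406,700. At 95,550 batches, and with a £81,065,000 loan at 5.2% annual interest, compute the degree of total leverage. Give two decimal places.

At 95,550 units, contribution = 95,550 × £177.75 = £16,984,012.50.
EBIT = £16,984,012.50 − £5,406,700 = £11,577,312.50. Interest = £4,215,380.00, so EBIT − I = £7,361,932.50.
Degree of total leverage = total CM / (EBIT − interest) = £16,984,012.50 / £7,361,932.50 = 2.3070.

2.31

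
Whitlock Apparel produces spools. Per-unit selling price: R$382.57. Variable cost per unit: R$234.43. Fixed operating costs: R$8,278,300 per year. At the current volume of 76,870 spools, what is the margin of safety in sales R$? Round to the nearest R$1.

R$8,029,533

Unit CM = price − variable cost = R$382.57 − R$234.43 = R$148.14. Break-even units = R$8,278,300 ÷ R$148.14 = 55,881.60; break-even revenue = 55,881.60 × R$382.57 = R$21,378,623.13.
Actual sales revenue = 76,870 × R$382.57 = R$29,408,155.90.
Margin of safety = R$29,408,155.90 − R$21,378,623.13 = R$8,029,533.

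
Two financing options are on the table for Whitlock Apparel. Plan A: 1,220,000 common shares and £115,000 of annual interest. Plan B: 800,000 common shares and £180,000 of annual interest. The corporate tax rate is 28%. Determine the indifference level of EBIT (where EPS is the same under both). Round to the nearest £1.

At indifference, (EBIT − 115,000)(1 − t)/1,220,000 = (EBIT − 180,000)(1 − t)/800,000.
The (1 − t) factor cancels: (EBIT − 115,000) × 800,000 = (EBIT − 180,000) × 1,220,000.
Solving, EBIT = (180,000·1,220,000 − 115,000·800,000) / (1,220,000 − 800,000) = 127,600,000,000 / 420,000 = 303,809.52.

£303,810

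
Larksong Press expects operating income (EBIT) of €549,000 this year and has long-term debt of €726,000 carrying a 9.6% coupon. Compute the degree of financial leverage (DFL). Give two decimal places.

1.15

Annual interest charges come to €69,696.00.
Degree of financial leverage = EBIT / (EBIT − interest) = €549,000 / €479,304.00 = 1.1454.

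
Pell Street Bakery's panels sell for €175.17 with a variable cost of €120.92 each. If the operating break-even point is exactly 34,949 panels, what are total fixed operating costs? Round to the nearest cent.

Each unit contributes €175.17 − €120.92 = €54.25.
Fixed costs = break-even units × CM = 34,949 × €54.25 = €1,895,983.25.

€1,895,983.25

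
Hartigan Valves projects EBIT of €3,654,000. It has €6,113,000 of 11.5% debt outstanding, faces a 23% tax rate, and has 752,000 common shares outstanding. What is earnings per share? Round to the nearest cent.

Interest = €702,995.00, so EBT = €3,654,000 − €702,995.00 = €2,951,005.00.
After tax at 23%: net income = €2,951,005.00 × 0.77 = €2,272,273.85.
EPS = €2,272,273.85 ÷ 752,000 = €3.02.

€3.02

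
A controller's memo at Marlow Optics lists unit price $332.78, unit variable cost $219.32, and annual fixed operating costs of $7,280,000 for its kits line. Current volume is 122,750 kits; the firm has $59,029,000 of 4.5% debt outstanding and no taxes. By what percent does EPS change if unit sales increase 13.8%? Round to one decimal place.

At 122,750 units, contribution = 122,750 × $113.46 = $13,927,215.00.
EBIT = $13,927,215.00 − $7,280,000 = $6,647,215.00.
Interest = $2,656,305.00, so EBIT − I = $3,990,910.00.
DCL = total CM / (EBIT − I) = $13,927,215.00 / $3,990,910.00 = 3.4897.
EPS therefore changes by 3.4897 × (+13.8%) = +48.2%.

+48.2%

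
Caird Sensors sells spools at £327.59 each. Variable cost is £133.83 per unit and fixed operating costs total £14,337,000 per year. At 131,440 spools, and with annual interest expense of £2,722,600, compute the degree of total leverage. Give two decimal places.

3.03

Total contribution margin = 131,440 × £193.76 = £25,467,814.40.
Subtracting fixed costs: EBIT = £25,467,814.40 − £14,337,000 = £11,130,814.40. Interest = £2,722,600.00.
DOL = £25,467,814.40 ÷ £11,130,814.40 = 2.2880; DFL = £11,130,814.40 ÷ £8,408,214.40 = 1.3238.
DCL = DOL × DFL = 2.2880 × 1.3238 = 3.0289.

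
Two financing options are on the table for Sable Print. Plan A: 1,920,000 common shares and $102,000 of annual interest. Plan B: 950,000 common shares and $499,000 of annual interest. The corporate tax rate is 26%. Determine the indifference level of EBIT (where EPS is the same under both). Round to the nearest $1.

$887,814

At indifference, (EBIT − 102,000)(1 − t)/1,920,000 = (EBIT − 499,000)(1 − t)/950,000.
The (1 − t) factor cancels: (EBIT − 102,000) × 950,000 = (EBIT − 499,000) × 1,920,000.
EBIT × (1,920,000 − 950,000) = 499,000 × 1,920,000 − 102,000 × 950,000 = 861,180,000,000, so EBIT = 861,180,000,000 ÷ 970,000 = 887,814.43.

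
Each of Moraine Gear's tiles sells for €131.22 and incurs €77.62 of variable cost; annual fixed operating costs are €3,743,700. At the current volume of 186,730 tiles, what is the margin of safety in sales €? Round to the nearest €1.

Each unit contributes €131.22 − €77.62 = €53.60. Break-even units = €3,743,700 ÷ €53.60 = 69,845.15; break-even revenue = 69,845.15 × €131.22 = €9,165,080.49.
Actual sales revenue = 186,730 × €131.22 = €24,502,710.60.
Margin of safety = €24,502,710.60 − €9,165,080.49 = €15,337,630.

€15,337,630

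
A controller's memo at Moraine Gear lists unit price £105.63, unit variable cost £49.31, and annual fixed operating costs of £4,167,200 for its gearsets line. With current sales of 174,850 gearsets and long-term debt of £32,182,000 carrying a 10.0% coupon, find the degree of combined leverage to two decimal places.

4.00

Total contribution margin = 174,850 × £56.32 = £9,847,552.00.
Subtracting fixed costs: EBIT = £9,847,552.00 − £4,167,200 = £5,680,352.00. Interest = £3,218,200.00, so EBIT − I = £2,462,152.00.
Degree of total leverage = total CM / (EBIT − interest) = £9,847,552.00 / £2,462,152.00 = 3.9996.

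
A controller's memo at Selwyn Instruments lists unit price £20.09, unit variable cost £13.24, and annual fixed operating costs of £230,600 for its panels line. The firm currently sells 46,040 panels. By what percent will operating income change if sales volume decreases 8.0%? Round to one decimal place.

-29.8%

Contribution at this volume is 46,040 × £6.85 = £315,374.00.
Subtracting fixed costs: EBIT = £315,374.00 − £230,600 = £84,774.00.
DOL = contribution ÷ EBIT = £315,374.00 ÷ £84,774.00 = 3.7202.
So EBIT moves 3.7202 × (-8.0%) = -29.8%.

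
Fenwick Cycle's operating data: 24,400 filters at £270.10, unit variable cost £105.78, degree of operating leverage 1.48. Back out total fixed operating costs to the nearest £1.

At 24,400 units, contribution = 24,400 × £164.32 = £4,009,408.00.
DOL = contribution / EBIT, so EBIT = £4,009,408.00 / 1.48 = £2,709,059.46.
And FC = contribution − EBIT = £4,009,408.00 − £2,709,059.46 = £1,300,349.

£1,300,349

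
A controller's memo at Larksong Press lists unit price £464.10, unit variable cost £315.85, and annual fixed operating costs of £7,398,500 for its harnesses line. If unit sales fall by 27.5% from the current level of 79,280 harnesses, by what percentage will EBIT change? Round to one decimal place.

-74.2%

At 79,280 units, contribution = 79,280 × £148.25 = £11,753,260.00.
Operating income = contribution − fixed costs = £11,753,260.00 − £7,398,500 = £4,354,760.00.
DOL = contribution ÷ EBIT = £11,753,260.00 ÷ £4,354,760.00 = 2.6989.
Operating income changes by 2.6989 × -27.5% = -74.2%.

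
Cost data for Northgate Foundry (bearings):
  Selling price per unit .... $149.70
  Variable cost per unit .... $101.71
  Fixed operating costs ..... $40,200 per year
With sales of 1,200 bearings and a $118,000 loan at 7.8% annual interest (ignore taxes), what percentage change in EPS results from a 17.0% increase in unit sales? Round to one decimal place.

Total contribution margin = 1,200 × $47.99 = $57,588.00.
Subtracting fixed costs: EBIT = $57,588.00 − $40,200 = $17,388.00.
After interest of $9,204.00, pre-tax earnings = $8,184.00.
Degree of combined leverage = contribution ÷ (EBIT − I) = $57,588.00 ÷ $8,184.00 = 7.0367.
EPS therefore changes by 7.0367 × (+17.0%) = +119.6%.

+119.6%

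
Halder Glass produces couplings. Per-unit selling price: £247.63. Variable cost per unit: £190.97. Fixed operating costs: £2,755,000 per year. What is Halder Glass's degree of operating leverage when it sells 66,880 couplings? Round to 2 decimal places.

At 66,880 units, contribution = 66,880 × £56.66 = £3,789,420.80.
Operating income = contribution − fixed costs = £3,789,420.80 − £2,755,000 = £1,034,420.80.
So DOL = total CM / EBIT = £3,789,420.80 / £1,034,420.80 = 3.6633.

3.66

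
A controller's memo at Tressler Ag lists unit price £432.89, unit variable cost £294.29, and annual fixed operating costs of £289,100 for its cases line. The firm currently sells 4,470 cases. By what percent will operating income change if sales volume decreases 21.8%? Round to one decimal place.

At 4,470 units, contribution = 4,470 × £138.60 = £619,542.00.
EBIT = £619,542.00 − £289,100 = £330,442.00.
DOL = contribution ÷ EBIT = £619,542.00 ÷ £330,442.00 = 1.8749.
Operating income changes by 1.8749 × -21.8% = -40.9%.

-40.9%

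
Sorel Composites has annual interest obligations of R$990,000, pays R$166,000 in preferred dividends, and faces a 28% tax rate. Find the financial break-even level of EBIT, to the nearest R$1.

R$1,220,556

Preferred dividends are paid after tax, so their pre-tax equivalent is R$166,000 ÷ (1 − 0.28) = R$230,555.56.
Financial break-even EBIT = interest + D_p ÷ (1 − t) = R$990,000 + R$230,555.56 = R$1,220,555.56.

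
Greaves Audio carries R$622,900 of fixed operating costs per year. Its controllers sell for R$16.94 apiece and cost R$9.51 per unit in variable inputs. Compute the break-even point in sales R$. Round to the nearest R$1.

Contribution margin per unit = R$16.94 − R$9.51 = R$7.43, a CM ratio of R$7.43 ÷ R$16.94 = 0.4386.
Break-even revenue = fixed costs × price ÷ CM = R$622,900 × R$16.94 ÷ R$7.43 = R$1,420,178.

R$1,420,178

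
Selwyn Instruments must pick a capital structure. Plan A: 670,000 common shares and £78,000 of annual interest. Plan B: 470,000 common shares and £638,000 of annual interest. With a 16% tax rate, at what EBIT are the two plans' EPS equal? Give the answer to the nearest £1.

At indifference, (EBIT − 78,000)(1 − t)/670,000 = (EBIT − 638,000)(1 − t)/470,000.
The (1 − t) factor cancels: (EBIT − 78,000) × 470,000 = (EBIT − 638,000) × 670,000.
Solving, EBIT = (638,000·670,000 − 78,000·470,000) / (670,000 − 470,000) = 390,800,000,000 / 200,000 = 1,954,000.00.

£1,954,000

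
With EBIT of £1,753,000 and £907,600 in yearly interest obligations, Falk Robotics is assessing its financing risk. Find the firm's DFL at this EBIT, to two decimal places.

2.07

Interest = £907,600.00.
Degree of financial leverage = EBIT / (EBIT − interest) = £1,753,000 / £845,400.00 = 2.0736.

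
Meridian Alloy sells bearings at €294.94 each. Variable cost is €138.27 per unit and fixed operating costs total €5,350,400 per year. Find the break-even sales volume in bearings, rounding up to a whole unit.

34,151 bearings

Unit CM = price − variable cost = €294.94 − €138.27 = €156.67.
Break-even Q = €5,350,400 / €156.67 = 34,150.76 → 34,151 bearings.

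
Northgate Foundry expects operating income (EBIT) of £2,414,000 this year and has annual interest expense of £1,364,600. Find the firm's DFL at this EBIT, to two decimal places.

2.30

Annual interest charges come to £1,364,600.00.
Degree of financial leverage = EBIT / (EBIT − interest) = £2,414,000 / £1,049,400.00 = 2.3004.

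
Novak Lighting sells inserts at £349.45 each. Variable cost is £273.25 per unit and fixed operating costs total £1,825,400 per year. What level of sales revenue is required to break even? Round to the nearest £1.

Contribution margin per unit = £349.45 − £273.25 = £76.20, a CM ratio of £76.20 ÷ £349.45 = 0.2181.
Break-even sales = FC ÷ CM ratio = £1,825,400 × £349.45 / £76.20 = £8,371,208.

£8,371,208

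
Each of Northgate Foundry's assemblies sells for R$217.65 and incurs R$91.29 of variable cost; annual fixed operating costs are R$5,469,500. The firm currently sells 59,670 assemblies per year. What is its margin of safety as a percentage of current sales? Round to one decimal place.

Unit CM = price − variable cost = R$217.65 − R$91.29 = R$126.36. Break-even units = R$5,469,500 ÷ R$126.36 = 43,285.06; break-even revenue = 43,285.06 × R$217.65 = R$9,420,993.00.
Actual sales revenue = 59,670 × R$217.65 = R$12,987,175.50.
Margin of safety = (R$12,987,175.50 − R$9,420,993.00) ÷ R$12,987,175.50 = 27.5%.

27.5%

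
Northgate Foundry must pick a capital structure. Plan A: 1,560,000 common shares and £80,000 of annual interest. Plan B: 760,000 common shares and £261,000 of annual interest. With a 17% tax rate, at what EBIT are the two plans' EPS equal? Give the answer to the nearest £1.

At indifference, (EBIT − 80,000)(1 − t)/1,560,000 = (EBIT − 261,000)(1 − t)/760,000.
The (1 − t) factor cancels: (EBIT − 80,000) × 760,000 = (EBIT − 261,000) × 1,560,000.
EBIT × (1,560,000 − 760,000) = 261,000 × 1,560,000 − 80,000 × 760,000 = 346,360,000,000, so EBIT = 346,360,000,000 ÷ 800,000 = 432,950.00.

£432,950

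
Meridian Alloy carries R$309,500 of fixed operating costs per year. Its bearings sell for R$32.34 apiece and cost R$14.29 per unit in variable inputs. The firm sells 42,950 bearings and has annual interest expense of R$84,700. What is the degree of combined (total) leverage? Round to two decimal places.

2.03

At 42,950 units, contribution = 42,950 × R$18.05 = R$775,247.50.
Operating income = contribution − fixed costs = R$775,247.50 − R$309,500 = R$465,747.50. Interest = R$84,700.00, so EBIT − I = R$381,047.50.
DCL = contribution ÷ (EBIT − I) = R$775,247.50 ÷ R$381,047.50 = 2.0345.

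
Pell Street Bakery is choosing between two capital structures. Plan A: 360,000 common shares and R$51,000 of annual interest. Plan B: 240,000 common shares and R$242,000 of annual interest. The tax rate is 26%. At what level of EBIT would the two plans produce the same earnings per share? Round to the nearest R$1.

R$624,000

Set EPS_A = EPS_B: (EBIT − R$51,000)(1 − 0.26) ÷ 360,000 = (EBIT − R$242,000)(1 − 0.26) ÷ 240,000.
Cancelling (1 − t) and cross-multiplying: 240,000·(EBIT − 51,000) = 360,000·(EBIT − 242,000).
EBIT × (360,000 − 240,000) = 242,000 × 360,000 − 51,000 × 240,000 = 74,880,000,000, so EBIT = 74,880,000,000 ÷ 120,000 = 624,000.00.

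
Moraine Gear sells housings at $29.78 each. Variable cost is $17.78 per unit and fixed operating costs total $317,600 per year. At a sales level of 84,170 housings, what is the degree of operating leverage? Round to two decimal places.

1.46

At 84,170 units, contribution = 84,170 × $12.00 = $1,010,040.00.
Subtracting fixed costs: EBIT = $1,010,040.00 − $317,600 = $692,440.00.
DOL = contribution ÷ EBIT = $1,010,040.00 ÷ $692,440.00 = 1.4587.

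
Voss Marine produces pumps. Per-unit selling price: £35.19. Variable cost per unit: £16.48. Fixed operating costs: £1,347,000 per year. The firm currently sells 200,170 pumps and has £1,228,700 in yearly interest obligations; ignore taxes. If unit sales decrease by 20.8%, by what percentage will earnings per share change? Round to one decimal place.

-66.6%

Total contribution margin = 200,170 × £18.71 = £3,745,180.70.
EBIT = £3,745,180.70 − £1,347,000 = £2,398,180.70.
Interest = £1,228,700.00, so EBIT − I = £1,169,480.70.
Degree of combined leverage = contribution ÷ (EBIT − I) = £3,745,180.70 ÷ £1,169,480.70 = 3.2024.
%ΔEPS = DCL × %ΔSales = 3.2024 × -20.8% = -66.6%.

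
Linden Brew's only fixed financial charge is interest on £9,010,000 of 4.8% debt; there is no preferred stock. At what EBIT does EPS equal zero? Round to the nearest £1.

£432,480

Annual interest = 4.8% × £9,010,000 = £432,480.00.
With no preferred dividends, EPS = 0 when EBIT exactly covers interest, so the financial break-even EBIT is £432,480.00.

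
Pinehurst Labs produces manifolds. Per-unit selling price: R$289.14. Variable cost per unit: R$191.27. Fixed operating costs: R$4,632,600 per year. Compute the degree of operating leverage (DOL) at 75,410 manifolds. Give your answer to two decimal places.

2.69

Total contribution margin = 75,410 × R$97.87 = R$7,380,376.70.
Operating income = contribution − fixed costs = R$7,380,376.70 − R$4,632,600 = R$2,747,776.70.
Degree of operating leverage = R$7,380,376.70 / R$2,747,776.70 = 2.6859.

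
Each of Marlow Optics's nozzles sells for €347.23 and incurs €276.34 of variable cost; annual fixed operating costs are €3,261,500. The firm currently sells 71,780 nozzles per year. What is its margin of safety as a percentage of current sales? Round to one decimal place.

Each unit contributes €347.23 − €276.34 = €70.89. Break-even units = €3,261,500 ÷ €70.89 = 46,007.90; break-even revenue = 46,007.90 × €347.23 = €15,975,322.97.
Actual sales revenue = 71,780 × €347.23 = €24,924,169.40.
Margin of safety = (€24,924,169.40 − €15,975,322.97) ÷ €24,924,169.40 = 35.9%.

35.9%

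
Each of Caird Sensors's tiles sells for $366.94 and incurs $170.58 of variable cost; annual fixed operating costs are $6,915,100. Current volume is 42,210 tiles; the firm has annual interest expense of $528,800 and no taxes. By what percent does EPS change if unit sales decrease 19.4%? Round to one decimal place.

-190.4%

Contribution at this volume is 42,210 × $196.36 = $8,288,355.60.
Operating income = contribution − fixed costs = $8,288,355.60 − $6,915,100 = $1,373,255.60.
Interest = $528,800.00, so EBIT − I = $844,455.60.
Degree of combined leverage = contribution ÷ (EBIT − I) = $8,288,355.60 ÷ $844,455.60 = 9.8150.
%ΔEPS = DCL × %ΔSales = 9.8150 × -19.4% = -190.4%.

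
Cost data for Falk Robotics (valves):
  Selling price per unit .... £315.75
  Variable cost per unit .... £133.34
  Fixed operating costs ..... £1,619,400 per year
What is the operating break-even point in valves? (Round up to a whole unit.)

Contribution margin per unit = £315.75 − £133.34 = £182.41.
Units to break even: £1,619,400 ÷ £182.41 = 8,877.80, rounded up to 8,878.

8,878 valves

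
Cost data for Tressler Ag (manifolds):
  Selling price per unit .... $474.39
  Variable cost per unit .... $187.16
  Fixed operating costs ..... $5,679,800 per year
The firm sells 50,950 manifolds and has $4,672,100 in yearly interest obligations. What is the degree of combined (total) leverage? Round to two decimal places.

3.42

Contribution at this volume is 50,950 × $287.23 = $14,634,368.50.
Operating income = contribution − fixed costs = $14,634,368.50 − $5,679,800 = $8,954,568.50. Interest = $4,672,100.00.
DOL = $14,634,368.50 ÷ $8,954,568.50 = 1.6343; DFL = $8,954,568.50 ÷ $4,282,468.50 = 2.0910.
Combined leverage = 1.6343 × 2.0910 = 3.4173.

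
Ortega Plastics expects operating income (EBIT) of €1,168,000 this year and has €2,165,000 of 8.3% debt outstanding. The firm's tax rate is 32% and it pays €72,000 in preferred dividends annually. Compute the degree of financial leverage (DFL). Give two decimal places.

1.32

Annual interest charges come to €179,695.00.
Pre-tax preferred-dividend burden = €72,000 ÷ (1 − 0.32) = €105,882.35.
DFL = EBIT ÷ [EBIT − I − D_p/(1−t)] = €1,168,000 ÷ [€1,168,000 − €179,695.00 − €105,882.35] = €1,168,000 ÷ €882,422.65 = 1.3236.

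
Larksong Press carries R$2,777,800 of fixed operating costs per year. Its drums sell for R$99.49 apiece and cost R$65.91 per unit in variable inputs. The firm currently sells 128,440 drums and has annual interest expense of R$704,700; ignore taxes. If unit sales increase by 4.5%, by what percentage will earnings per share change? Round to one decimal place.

+23.4%

Total contribution margin = 128,440 × R$33.58 = R$4,313,015.20.
Operating income = contribution − fixed costs = R$4,313,015.20 − R$2,777,800 = R$1,535,215.20.
After interest of R$704,700.00, pre-tax earnings = R$830,515.20.
Degree of combined leverage = contribution ÷ (EBIT − I) = R$4,313,015.20 ÷ R$830,515.20 = 5.1932.
%ΔEPS = DCL × %ΔSales = 5.1932 × +4.5% = +23.4%.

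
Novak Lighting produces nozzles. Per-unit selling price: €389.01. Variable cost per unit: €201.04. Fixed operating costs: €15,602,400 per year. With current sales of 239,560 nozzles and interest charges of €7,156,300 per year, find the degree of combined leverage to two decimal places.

2.02

At 239,560 units, contribution = 239,560 × €187.97 = €45,030,093.20.
Operating income = contribution − fixed costs = €45,030,093.20 − €15,602,400 = €29,427,693.20. Interest = €7,156,300.00.
DOL = €45,030,093.20 ÷ €29,427,693.20 = 1.5302; DFL = €29,427,693.20 ÷ €22,271,393.20 = 1.3213.
Combined leverage = 1.5302 × 1.3213 = 2.0219.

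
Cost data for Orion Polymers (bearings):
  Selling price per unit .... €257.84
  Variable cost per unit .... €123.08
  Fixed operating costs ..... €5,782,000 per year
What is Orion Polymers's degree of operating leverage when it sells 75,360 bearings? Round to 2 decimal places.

2.32

At 75,360 units, contribution = 75,360 × €134.76 = €10,155,513.60.
EBIT = €10,155,513.60 − €5,782,000 = €4,373,513.60.
So DOL = total CM / EBIT = €10,155,513.60 / €4,373,513.60 = 2.3220.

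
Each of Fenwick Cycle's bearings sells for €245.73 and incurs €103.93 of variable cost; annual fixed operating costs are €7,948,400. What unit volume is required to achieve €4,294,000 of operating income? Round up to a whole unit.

86,336 bearings

Unit CM = price − variable cost = €245.73 − €103.93 = €141.80.
Required volume = (fixed costs + target profit) ÷ CM = (€7,948,400 + €4,294,000) ÷ €141.80 = 86,335.68, so 86,336 bearings.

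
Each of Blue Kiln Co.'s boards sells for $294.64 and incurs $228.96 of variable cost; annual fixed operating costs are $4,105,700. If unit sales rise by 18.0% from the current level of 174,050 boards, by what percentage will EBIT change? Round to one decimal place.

At 174,050 units, contribution = 174,050 × $65.68 = $11,431,604.00.
EBIT = $11,431,604.00 − $4,105,700 = $7,325,904.00.
Degree of operating leverage = $11,431,604.00 / $7,325,904.00 = 1.5604.
%ΔEBIT = DOL × %ΔSales = 1.5604 × +18.0% = +28.1%.

+28.1%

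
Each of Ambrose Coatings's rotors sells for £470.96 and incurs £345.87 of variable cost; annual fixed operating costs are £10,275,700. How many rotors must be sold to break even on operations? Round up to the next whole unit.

Contribution margin per unit = £470.96 − £345.87 = £125.09.
Break-even Q = £10,275,700 / £125.09 = 82,146.45 → 82,147 rotors.

82,147 rotors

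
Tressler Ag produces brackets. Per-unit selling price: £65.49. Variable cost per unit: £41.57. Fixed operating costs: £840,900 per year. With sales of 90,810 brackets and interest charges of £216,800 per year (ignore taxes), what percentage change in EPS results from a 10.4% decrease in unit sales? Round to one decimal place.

At 90,810 units, contribution = 90,810 × £23.92 = £2,172,175.20.
Subtracting fixed costs: EBIT = £2,172,175.20 − £840,900 = £1,331,275.20.
After interest of £216,800.00, pre-tax earnings = £1,114,475.20.
DCL = total CM / (EBIT − I) = £2,172,175.20 / £1,114,475.20 = 1.9491.
%ΔEPS = DCL × %ΔSales = 1.9491 × -10.4% = -20.3%.

-20.3%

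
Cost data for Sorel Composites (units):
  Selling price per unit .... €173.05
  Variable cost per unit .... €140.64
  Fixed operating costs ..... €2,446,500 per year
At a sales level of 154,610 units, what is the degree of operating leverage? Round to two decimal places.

1.95

Total contribution margin = 154,610 × €32.41 = €5,010,910.10.
EBIT = €5,010,910.10 − €2,446,500 = €2,564,410.10.
DOL = contribution ÷ EBIT = €5,010,910.10 ÷ €2,564,410.10 = 1.9540.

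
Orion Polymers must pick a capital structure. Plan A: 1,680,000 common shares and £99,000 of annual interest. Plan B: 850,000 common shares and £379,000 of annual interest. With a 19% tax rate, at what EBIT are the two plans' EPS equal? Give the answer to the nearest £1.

At indifference, (EBIT − 99,000)(1 − t)/1,680,000 = (EBIT − 379,000)(1 − t)/850,000.
Cancelling (1 − t) and cross-multiplying: 850,000·(EBIT − 99,000) = 1,680,000·(EBIT − 379,000).
EBIT × (1,680,000 − 850,000) = 379,000 × 1,680,000 − 99,000 × 850,000 = 552,570,000,000, so EBIT = 552,570,000,000 ÷ 830,000 = 665,746.99.

£665,747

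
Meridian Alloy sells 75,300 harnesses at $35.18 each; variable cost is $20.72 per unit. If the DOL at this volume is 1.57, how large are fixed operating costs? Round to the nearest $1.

Contribution at this volume is 75,300 × $14.46 = $1,088,838.00.
DOL = contribution / EBIT, so EBIT = $1,088,838.00 / 1.57 = $693,527.39.
Fixed costs = CM − EBIT = $1,088,838.00 − $693,527.39 = $395,311.

$395,311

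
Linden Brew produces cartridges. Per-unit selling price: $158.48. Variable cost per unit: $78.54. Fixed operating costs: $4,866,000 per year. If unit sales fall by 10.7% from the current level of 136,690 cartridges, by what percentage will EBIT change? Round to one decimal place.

-19.3%

At 136,690 units, contribution = 136,690 × $79.94 = $10,926,998.60.
Operating income = contribution − fixed costs = $10,926,998.60 − $4,866,000 = $6,060,998.60.
DOL = contribution ÷ EBIT = $10,926,998.60 ÷ $6,060,998.60 = 1.8028.
So EBIT moves 1.8028 × (-10.7%) = -19.3%.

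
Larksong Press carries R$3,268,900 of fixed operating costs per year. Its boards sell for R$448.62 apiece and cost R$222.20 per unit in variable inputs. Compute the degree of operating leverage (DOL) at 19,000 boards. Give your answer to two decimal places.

4.16

Total contribution margin = 19,000 × R$226.42 = R$4,301,980.00.
EBIT = R$4,301,980.00 − R$3,268,900 = R$1,033,080.00.
Degree of operating leverage = R$4,301,980.00 / R$1,033,080.00 = 4.1642.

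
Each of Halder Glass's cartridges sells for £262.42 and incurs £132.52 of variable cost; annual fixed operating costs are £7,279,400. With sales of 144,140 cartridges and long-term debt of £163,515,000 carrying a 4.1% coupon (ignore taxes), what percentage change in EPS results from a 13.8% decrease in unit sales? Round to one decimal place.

Contribution at this volume is 144,140 × £129.90 = £18,723,786.00.
EBIT = £18,723,786.00 − £7,279,400 = £11,444,386.00.
After interest of £6,704,115.00, pre-tax earnings = £4,740,271.00.
DCL = total CM / (EBIT − I) = £18,723,786.00 / £4,740,271.00 = 3.9499.
%ΔEPS = DCL × %ΔSales = 3.9499 × -13.8% = -54.5%.

-54.5%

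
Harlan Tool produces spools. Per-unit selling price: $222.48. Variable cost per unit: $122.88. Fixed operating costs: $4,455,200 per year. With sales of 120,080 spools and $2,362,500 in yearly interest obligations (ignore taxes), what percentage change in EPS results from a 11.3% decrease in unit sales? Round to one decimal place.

Total contribution margin = 120,080 × $99.60 = $11,959,968.00.
EBIT = $11,959,968.00 − $4,455,200 = $7,504,768.00.
Interest = $2,362,500.00, so EBIT − I = $5,142,268.00.
DCL = total CM / (EBIT − I) = $11,959,968.00 / $5,142,268.00 = 2.3258.
EPS therefore changes by 2.3258 × (-11.3%) = -26.3%.

-26.3%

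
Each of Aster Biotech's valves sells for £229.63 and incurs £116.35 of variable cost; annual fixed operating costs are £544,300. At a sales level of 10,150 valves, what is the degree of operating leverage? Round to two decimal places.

1.90

Contribution at this volume is 10,150 × £113.28 = £1,149,792.00.
Subtracting fixed costs: EBIT = £1,149,792.00 − £544,300 = £605,492.00.
DOL = contribution ÷ EBIT = £1,149,792.00 ÷ £605,492.00 = 1.8989.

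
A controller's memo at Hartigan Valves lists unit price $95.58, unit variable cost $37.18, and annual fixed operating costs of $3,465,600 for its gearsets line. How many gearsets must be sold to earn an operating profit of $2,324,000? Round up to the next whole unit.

99,137 gearsets

Each unit contributes $95.58 − $37.18 = $58.40.
Required volume = (fixed costs + target profit) ÷ CM = ($3,465,600 + $2,324,000) ÷ $58.40 = 99,136.99, so 99,137 gearsets.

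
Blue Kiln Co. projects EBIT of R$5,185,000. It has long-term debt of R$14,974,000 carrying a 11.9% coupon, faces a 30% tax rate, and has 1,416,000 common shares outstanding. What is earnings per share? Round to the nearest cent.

R$1.68

Interest = R$1,781,906.00, so EBT = R$5,185,000 − R$1,781,906.00 = R$3,403,094.00.
Net income = R$3,403,094.00 × (1 − 0.30) = R$2,382,165.80.
EPS = R$2,382,165.80 ÷ 1,416,000 = R$1.68.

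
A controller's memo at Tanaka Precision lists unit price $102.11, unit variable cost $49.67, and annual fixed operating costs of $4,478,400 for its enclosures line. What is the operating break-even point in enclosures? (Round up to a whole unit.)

Contribution margin per unit = $102.11 − $49.67 = $52.44.
Units to break even: $4,478,400 ÷ $52.44 = 85,400.46, rounded up to 85,401.

85,401 enclosures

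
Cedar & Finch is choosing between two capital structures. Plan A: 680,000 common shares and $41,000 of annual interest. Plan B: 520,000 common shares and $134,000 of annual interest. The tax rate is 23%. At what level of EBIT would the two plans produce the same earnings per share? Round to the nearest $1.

$436,250

Set EPS_A = EPS_B: (EBIT − $41,000)(1 − 0.23) ÷ 680,000 = (EBIT − $134,000)(1 − 0.23) ÷ 520,000.
The (1 − t) factor cancels: (EBIT − 41,000) × 520,000 = (EBIT − 134,000) × 680,000.
EBIT × (680,000 − 520,000) = 134,000 × 680,000 − 41,000 × 520,000 = 69,800,000,000, so EBIT = 69,800,000,000 ÷ 160,000 = 436,250.00.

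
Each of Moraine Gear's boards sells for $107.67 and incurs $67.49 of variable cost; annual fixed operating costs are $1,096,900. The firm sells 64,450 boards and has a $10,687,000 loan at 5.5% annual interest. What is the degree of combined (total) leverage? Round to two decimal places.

2.86

Contribution at this volume is 64,450 × $40.18 = $2,589,601.00.
Subtracting fixed costs: EBIT = $2,589,601.00 − $1,096,900 = $1,492,701.00. Interest = $587,785.00, so EBIT − I = $904,916.00.
DCL = contribution ÷ (EBIT − I) = $2,589,601.00 ÷ $904,916.00 = 2.8617.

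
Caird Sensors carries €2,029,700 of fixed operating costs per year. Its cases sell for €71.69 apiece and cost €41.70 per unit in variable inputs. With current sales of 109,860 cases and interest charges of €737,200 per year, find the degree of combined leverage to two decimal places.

Total contribution margin = 109,860 × €29.99 = €3,294,701.40.
Subtracting fixed costs: EBIT = €3,294,701.40 − €2,029,700 = €1,265,001.40. Interest = €737,200.00.
DOL = €3,294,701.40 ÷ €1,265,001.40 = 2.6045; DFL = €1,265,001.40 ÷ €527,801.40 = 2.3967.
Combined leverage = 2.6045 × 2.3967 = 6.2422.

6.24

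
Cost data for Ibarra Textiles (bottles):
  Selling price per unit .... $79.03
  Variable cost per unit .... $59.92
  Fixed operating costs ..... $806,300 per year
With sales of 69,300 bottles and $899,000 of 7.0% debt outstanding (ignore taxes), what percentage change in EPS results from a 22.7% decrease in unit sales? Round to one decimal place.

-66.1%

Total contribution margin = 69,300 × $19.11 = $1,324,323.00.
EBIT = $1,324,323.00 − $806,300 = $518,023.00.
After interest of $62,930.00, pre-tax earnings = $455,093.00.
DCL = total CM / (EBIT − I) = $1,324,323.00 / $455,093.00 = 2.9100.
%ΔEPS = DCL × %ΔSales = 2.9100 × -22.7% = -66.1%.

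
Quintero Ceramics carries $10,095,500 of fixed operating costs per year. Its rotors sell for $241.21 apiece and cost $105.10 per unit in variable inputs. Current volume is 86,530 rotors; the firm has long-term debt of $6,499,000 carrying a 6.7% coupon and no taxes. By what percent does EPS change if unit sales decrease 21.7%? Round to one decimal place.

At 86,530 units, contribution = 86,530 × $136.11 = $11,777,598.30.
Subtracting fixed costs: EBIT = $11,777,598.30 − $10,095,500 = $1,682,098.30.
Interest = $435,433.00, so EBIT − I = $1,246,665.30.
DCL = total CM / (EBIT − I) = $11,777,598.30 / $1,246,665.30 = 9.4473.
EPS therefore changes by 9.4473 × (-21.7%) = -205.0%.

-205.0%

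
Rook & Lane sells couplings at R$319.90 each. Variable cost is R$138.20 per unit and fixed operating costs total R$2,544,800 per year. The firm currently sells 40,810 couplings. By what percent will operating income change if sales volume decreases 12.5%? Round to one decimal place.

-19.0%

Total contribution margin = 40,810 × R$181.70 = R$7,415,177.00.
Subtracting fixed costs: EBIT = R$7,415,177.00 − R$2,544,800 = R$4,870,377.00.
DOL = contribution ÷ EBIT = R$7,415,177.00 ÷ R$4,870,377.00 = 1.5225.
%ΔEBIT = DOL × %ΔSales = 1.5225 × -12.5% = -19.0%.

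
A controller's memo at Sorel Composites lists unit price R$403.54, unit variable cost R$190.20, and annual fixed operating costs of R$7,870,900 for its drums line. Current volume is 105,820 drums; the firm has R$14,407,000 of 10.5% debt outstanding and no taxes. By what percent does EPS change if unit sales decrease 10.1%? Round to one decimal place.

-17.3%

Contribution at this volume is 105,820 × R$213.34 = R$22,575,638.80.
Operating income = contribution − fixed costs = R$22,575,638.80 − R$7,870,900 = R$14,704,738.80.
After interest of R$1,512,735.00, pre-tax earnings = R$13,192,003.80.
Degree of combined leverage = contribution ÷ (EBIT − I) = R$22,575,638.80 ÷ R$13,192,003.80 = 1.7113.
%ΔEPS = DCL × %ΔSales = 1.7113 × -10.1% = -17.3%.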